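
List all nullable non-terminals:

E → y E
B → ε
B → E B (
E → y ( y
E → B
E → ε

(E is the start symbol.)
{ 'B', 'E' }

A non-terminal is nullable if it can derive ε (the empty string): either it has an ε-production, or it has a production whose right-hand side consists entirely of nullable non-terminals.

ε-productions: B → ε, E → ε
So B, E are immediately nullable.
Every non-terminal is now nullable.
Nullable = { 'B', 'E' }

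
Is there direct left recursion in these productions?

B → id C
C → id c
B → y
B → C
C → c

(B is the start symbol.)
B → id C: starts with id
C → id c: starts with id
B → y: starts with y
B → C: starts with C
C → c: starts with c

No direct left recursion found.

Answer: No direct left recursion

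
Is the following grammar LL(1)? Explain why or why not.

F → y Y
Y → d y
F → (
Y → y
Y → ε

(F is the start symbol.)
A grammar is LL(1) if for each non-terminal N with multiple productions, the predict sets of those productions are pairwise disjoint, where PREDICT(N → α) = (FIRST(α) \ {ε}) ∪ (FOLLOW(N) if α ⇒* ε).

Relevant sets:
  FOLLOW(Y) = { $ }

For F:
  PREDICT(F → y Y) = { 'y' }
  PREDICT(F → '(') = { '(' }
For Y:
  PREDICT(Y → d y) = { 'd' }
  PREDICT(Y → y) = { 'y' }
  PREDICT(Y → ε) = { $ }

All predict sets are disjoint. The grammar IS LL(1).

Answer: Yes, the grammar is LL(1).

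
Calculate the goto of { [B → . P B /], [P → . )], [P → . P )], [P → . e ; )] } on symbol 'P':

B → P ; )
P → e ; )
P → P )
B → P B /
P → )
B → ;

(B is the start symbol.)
{ [B → . ;], [B → . P ; )], [B → . P B /], [B → P . B /], [P → . )], [P → . P )], [P → . e ; )], [P → P . )] }

GOTO(I, 'P') = CLOSURE({ [A → αX.β] : [A → α.Xβ] ∈ I, X = 'P' })

Items with dot before 'P', with the dot advanced:
  [B → . P B /] → [B → P . B /]
  [P → . P )] → [P → P . )]
Closure of the advanced items:
  [B → P . B /] has the dot before B: add [B → . P ; )], [B → . P B /], [B → . ;]
  [B → . P ; )] has the dot before P: add [P → . e ; )], [P → . P )], [P → . )]

GOTO = { [B → . ;], [B → . P ; )], [B → . P B /], [B → P . B /], [P → . )], [P → . P )], [P → . e ; )], [P → P . )] }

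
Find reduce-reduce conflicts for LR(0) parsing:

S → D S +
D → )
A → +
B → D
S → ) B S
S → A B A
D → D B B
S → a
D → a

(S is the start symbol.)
Augment with S' → S and build the canonical LR(0) collection (I0 = CLOSURE({[S' → . S]}), then GOTO on every symbol after a dot until no new states appear). It has 19 states:
  I0: { [A → . +], [D → . )], [D → . D B B], [D → . a], [S → . ) B S], [S → . A B A], [S → . D S +], [S → . a], [S' → . S] }  — shift
  I1: { [B → . D], [D → ) .], [D → . )], [D → . D B B], [D → . a], [S → ) . B S] }  — shift, reduce
  I2: { [A → + .] }  — reduce
  I3: { [B → . D], [D → . )], [D → . D B B], [D → . a], [S → A . B A] }  — shift
  I4: { [A → . +], [B → . D], [D → . )], [D → . D B B], [D → . a], [D → D . B B], [S → . ) B S], [S → . A B A], [S → . D S +], [S → . a], [S → D . S +] }  — shift
  I5: { [S' → S .] }  — accept
  I6: { [D → a .], [S → a .] }  — 2 reduces
  I7: { [B → . D], [D → . )], [D → . D B B], [D → . a], [D → D B . B] }  — shift
  I8: { [A → . +], [B → . D], [B → D .], [D → . )], [D → . D B B], [D → . a], [D → D . B B], [S → . ) B S], [S → . A B A], [S → . D S +], [S → . a], [S → D . S +] }  — shift, reduce
  I9: { [S → D S . +] }  — shift
  I10: { [S → D S + .] }  — reduce
  I11: { [D → ) .] }  — reduce
  I12: { [D → D B B .] }  — reduce
  I13: { [B → . D], [B → D .], [D → . )], [D → . D B B], [D → . a], [D → D . B B] }  — shift, reduce
  I14: { [D → a .] }  — reduce
  I15: { [A → . +], [S → A B . A] }  — shift
  I16: { [S → A B A .] }  — reduce
  I17: { [A → . +], [D → . )], [D → . D B B], [D → . a], [S → ) B . S], [S → . ) B S], [S → . A B A], [S → . D S +], [S → . a] }  — shift
  I18: { [S → ) B S .] }  — reduce

I6 contains complete items [D → a .], [S → a .] — reduce-reduce conflict.

Answer: Yes — I6: [D → a .] vs [S → a .]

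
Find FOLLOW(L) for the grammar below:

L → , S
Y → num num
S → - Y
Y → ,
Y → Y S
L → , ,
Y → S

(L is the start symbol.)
{ $ }

To compute FOLLOW(L), find every occurrence of L on a right-hand side N → α L β: add FIRST(β) \ {ε}, and if β is empty or nullable also add FOLLOW(N). Iterate to a fixed point.

L is the start symbol, so $ ∈ FOLLOW(L).
L does not occur on any right-hand side.

Taking the union: FOLLOW(L) = { $ }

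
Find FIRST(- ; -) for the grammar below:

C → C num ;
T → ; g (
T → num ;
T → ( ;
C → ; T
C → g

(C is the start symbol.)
To compute FIRST(- ; -), process the symbols left to right:
Symbol - is a terminal. Add '-' and stop.
FIRST(- ; -) = { '-' }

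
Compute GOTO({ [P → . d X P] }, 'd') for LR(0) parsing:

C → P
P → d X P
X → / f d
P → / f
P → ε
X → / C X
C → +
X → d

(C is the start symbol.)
GOTO(I, 'd') = CLOSURE({ [A → αX.β] : [A → α.Xβ] ∈ I, X = 'd' })

Items with dot before 'd', with the dot advanced:
  [P → . d X P] → [P → d . X P]
Closure of the advanced items:
  [P → d . X P] has the dot before X: add [X → . / f d], [X → . / C X], [X → . d]

GOTO = { [P → d . X P], [X → . / C X], [X → . / f d], [X → . d] }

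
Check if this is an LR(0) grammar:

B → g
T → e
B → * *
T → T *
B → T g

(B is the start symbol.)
Augment with B' → B and build the canonical LR(0) collection (I0 = CLOSURE({[B' → . B]}), then GOTO on every symbol after a dot until no new states appear). It has 9 states:
  I0: { [B → . * *], [B → . T g], [B → . g], [B' → . B], [T → . T *], [T → . e] }  — shift
  I1: { [B → * . *] }  — shift
  I2: { [B' → B .] }  — accept
  I3: { [B → T . g], [T → T . *] }  — shift
  I4: { [T → e .] }  — reduce
  I5: { [B → g .] }  — reduce
  I6: { [T → T * .] }  — reduce
  I7: { [B → T g .] }  — reduce
  I8: { [B → * * .] }  — reduce

Every state is either a pure shift/goto state or contains exactly one complete item and nothing to shift — no conflicts. The grammar is LR(0).

Answer: Yes, the grammar is LR(0)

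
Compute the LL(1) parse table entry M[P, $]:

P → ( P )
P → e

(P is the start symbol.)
Empty (error entry)

To find M[P, $], we find productions for P where $ is in the predict set (PREDICT(N → α) = (FIRST(α) \ {ε}) ∪ (FOLLOW(N) if α ⇒* ε)).

P → ( P ): PREDICT = { '(' }
P → e: PREDICT = { 'e' }

M[P, $] is empty (no production applies)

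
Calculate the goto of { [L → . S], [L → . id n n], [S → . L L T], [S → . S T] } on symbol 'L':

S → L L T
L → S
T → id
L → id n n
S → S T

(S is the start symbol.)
{ [L → . S], [L → . id n n], [S → . L L T], [S → . S T], [S → L . L T] }

GOTO(I, 'L') = CLOSURE({ [A → αX.β] : [A → α.Xβ] ∈ I, X = 'L' })

Items with dot before 'L', with the dot advanced:
  [S → . L L T] → [S → L . L T]
Closure of the advanced items:
  [S → L . L T] has the dot before L: add [L → . S], [L → . id n n]
  [L → . S] has the dot before S: add [S → . L L T], [S → . S T]

GOTO = { [L → . S], [L → . id n n], [S → . L L T], [S → . S T], [S → L . L T] }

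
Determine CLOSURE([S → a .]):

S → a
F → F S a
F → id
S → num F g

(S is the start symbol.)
Start with: [S → a .]
The dot is at the end, so nothing is added.

CLOSURE = { [S → a .] }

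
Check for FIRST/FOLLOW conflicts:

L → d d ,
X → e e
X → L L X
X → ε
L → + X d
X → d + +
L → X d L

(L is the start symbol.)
Nullable non-terminals: X.
FIRST sets used below: FIRST(L) = { '+', 'd', 'e' }

X: nullable alternative(s) X → ε; FOLLOW(X) = { 'd' }
  X → e e: FIRST \ {ε} = { 'e' } — disjoint from FOLLOW(X)
  X → L L X: FIRST \ {ε} = { '+', 'd', 'e' } — overlaps FOLLOW(X) on { 'd' }: CONFLICT
  X → ε: FIRST \ {ε} = { } — this is the only nullable alternative, skip
  X → d + +: FIRST \ {ε} = { 'd' } — overlaps FOLLOW(X) on { 'd' }: CONFLICT

L has no nullable alternative, so no FIRST/FOLLOW check is needed there.

So the grammar has 2 FIRST/FOLLOW conflicts (marked CONFLICT above).

Answer: Yes. X → L L X with FOLLOW(X) on { 'd' }; X → d '+' '+' with FOLLOW(X) on { 'd' }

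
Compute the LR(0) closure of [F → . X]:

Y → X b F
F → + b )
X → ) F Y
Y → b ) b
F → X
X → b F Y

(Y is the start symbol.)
To compute CLOSURE, for each item [A → α.Bβ] where B is a non-terminal, add [B → .γ] for all productions B → γ; repeat for the newly added items until nothing changes.

Start with: [F → . X]
  [F → . X] has the dot before X: add [X → . ) F Y], [X → . b F Y]
No further items can be added.

CLOSURE = { [F → . X], [X → . ) F Y], [X → . b F Y] }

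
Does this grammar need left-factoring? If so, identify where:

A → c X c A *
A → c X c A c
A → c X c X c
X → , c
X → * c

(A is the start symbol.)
Yes, A has productions with common prefix 'c X c'

Left-factoring is needed when two productions for the same non-terminal
share a common prefix on the right-hand side.

Productions for A:
  A → c X c A *
  A → c X c A c
  A → c X c X c
Productions for X:
  X → , c
  X → * c

Found common prefix 'c X c' in productions for A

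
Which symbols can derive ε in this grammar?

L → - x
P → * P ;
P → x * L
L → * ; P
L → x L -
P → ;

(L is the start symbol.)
None

A non-terminal is nullable if it can derive ε (the empty string): either it has an ε-production, or it has a production whose right-hand side consists entirely of nullable non-terminals.

There are no ε-productions, so no non-terminal can derive ε.
No non-terminals are nullable.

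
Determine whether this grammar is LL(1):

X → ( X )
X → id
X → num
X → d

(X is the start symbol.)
Yes, the grammar is LL(1).

For X:
  PREDICT(X → '(' X ')') = { '(' }
  PREDICT(X → id) = { 'id' }
  PREDICT(X → num) = { 'num' }
  PREDICT(X → d) = { 'd' }

All predict sets are disjoint. The grammar IS LL(1).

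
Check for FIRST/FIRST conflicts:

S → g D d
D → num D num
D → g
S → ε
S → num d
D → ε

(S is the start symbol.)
No FIRST/FIRST conflicts.

A FIRST/FIRST conflict occurs when two productions N → α and N → β for the same non-terminal have FIRST(α) ∩ FIRST(β) ≠ ∅ (with ε ∈ FIRST of a nullable right-hand side, so two nullable alternatives also conflict).

Productions for S:
  S → g D d: FIRST = { 'g' }
  S → ε: FIRST = { ε }
  S → num d: FIRST = { 'num' }
Productions for D:
  D → num D num: FIRST = { 'num' }
  D → g: FIRST = { 'g' }
  D → ε: FIRST = { ε }

All alternatives of each non-terminal have pairwise disjoint FIRST sets.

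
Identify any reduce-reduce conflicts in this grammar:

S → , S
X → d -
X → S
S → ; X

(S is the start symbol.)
No reduce-reduce conflicts

Augment with S' → S and build the canonical LR(0) collection (I0 = CLOSURE({[S' → . S]}), then GOTO on every symbol after a dot until no new states appear). It has 9 states:
  I0: { [S → . , S], [S → . ; X], [S' → . S] }  — shift
  I1: { [S → , . S], [S → . , S], [S → . ; X] }  — shift
  I2: { [S → . , S], [S → . ; X], [S → ; . X], [X → . S], [X → . d -] }  — shift
  I3: { [S' → S .] }  — accept
  I4: { [X → S .] }  — reduce
  I5: { [S → ; X .] }  — reduce
  I6: { [X → d . -] }  — shift
  I7: { [X → d - .] }  — reduce
  I8: { [S → , S .] }  — reduce

No state contains more than one complete item.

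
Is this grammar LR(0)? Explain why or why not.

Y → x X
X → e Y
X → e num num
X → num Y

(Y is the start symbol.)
Yes, the grammar is LR(0)

A grammar is LR(0) if no state in the canonical LR(0) collection has:
  - both a shift item (dot before a terminal) and a complete item (shift-reduce conflict), or
  - two or more complete items (reduce-reduce conflict; the accept item [Y' → Y .] counts as a complete item here).

Augment with Y' → Y and build the canonical LR(0) collection (I0 = CLOSURE({[Y' → . Y]}), then GOTO on every symbol after a dot until no new states appear). It has 10 states:
  I0: { [Y → . x X], [Y' → . Y] }  — shift
  I1: { [Y' → Y .] }  — accept
  I2: { [X → . e Y], [X → . e num num], [X → . num Y], [Y → x . X] }  — shift
  I3: { [Y → x X .] }  — reduce
  I4: { [X → e . Y], [X → e . num num], [Y → . x X] }  — shift
  I5: { [X → num . Y], [Y → . x X] }  — shift
  I6: { [X → num Y .] }  — reduce
  I7: { [X → e Y .] }  — reduce
  I8: { [X → e num . num] }  — shift
  I9: { [X → e num num .] }  — reduce

Every state is either a pure shift/goto state or contains exactly one complete item and nothing to shift — no conflicts. The grammar is LR(0).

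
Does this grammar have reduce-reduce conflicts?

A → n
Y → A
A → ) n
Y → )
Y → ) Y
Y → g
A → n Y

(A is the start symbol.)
Augment with A' → A and build the canonical LR(0) collection (I0 = CLOSURE({[A' → . A]}), then GOTO on every symbol after a dot until no new states appear). It has 11 states:
  I0: { [A → . ) n], [A → . n Y], [A → . n], [A' → . A] }  — shift
  I1: { [A → ) . n] }  — shift
  I2: { [A' → A .] }  — accept
  I3: { [A → . ) n], [A → . n Y], [A → . n], [A → n . Y], [A → n .], [Y → . ) Y], [Y → . )], [Y → . A], [Y → . g] }  — shift, reduce
  I4: { [A → ) . n], [A → . ) n], [A → . n Y], [A → . n], [Y → ) . Y], [Y → ) .], [Y → . ) Y], [Y → . )], [Y → . A], [Y → . g] }  — shift, reduce
  I5: { [Y → A .] }  — reduce
  I6: { [A → n Y .] }  — reduce
  I7: { [Y → g .] }  — reduce
  I8: { [Y → ) Y .] }  — reduce
  I9: { [A → ) n .], [A → . ) n], [A → . n Y], [A → . n], [A → n . Y], [A → n .], [Y → . ) Y], [Y → . )], [Y → . A], [Y → . g] }  — shift, 2 reduces
  I10: { [A → ) n .] }  — reduce

I9 contains complete items [A → ) n .], [A → n .] — reduce-reduce conflict.

Answer: Yes — I9: [A → ) n .] vs [A → n .]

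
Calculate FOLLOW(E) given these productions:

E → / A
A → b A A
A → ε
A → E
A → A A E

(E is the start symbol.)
{ $, '/', 'b' }

E is the start symbol, so $ ∈ FOLLOW(E).
In A → E: E is at the end, add FOLLOW(A)
In A → A A E: E is at the end, add FOLLOW(A)

The FOLLOW sets referred to above (computed the same way, to a fixed point):
  FOLLOW(A) = { $, '/', 'b' }

Taking the union: FOLLOW(E) = { $, '/', 'b' }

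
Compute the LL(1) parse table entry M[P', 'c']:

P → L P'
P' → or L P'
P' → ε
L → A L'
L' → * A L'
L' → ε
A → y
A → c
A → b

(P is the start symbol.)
Empty (error entry)

To find M[P', 'c'], we find productions for P' where 'c' is in the predict set (PREDICT(N → α) = (FIRST(α) \ {ε}) ∪ (FOLLOW(N) if α ⇒* ε)).

Relevant sets:
  FOLLOW(P') = { $ }

P' → or L P': PREDICT = { 'or' }
P' → ε: PREDICT = { $ }

M[P', 'c'] is empty (no production applies)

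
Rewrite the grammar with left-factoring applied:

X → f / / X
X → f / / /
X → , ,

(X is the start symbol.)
Left-factoring transforms A → αβ₁ | αβ₂ into A → αA' and A' → β₁ | β₂
(α is the longest common prefix among the alternatives). Repeat until
no nonterminal has two alternatives with a common prefix.

Round 1: X has alternatives sharing prefix 'f / /'. Introduce X': X → f / / X'
  Add: X' → X
  Add: X' → /

No remaining common prefixes — done.

Resulting grammar:
X → f / / X'
X' → X
X' → /
X → , ,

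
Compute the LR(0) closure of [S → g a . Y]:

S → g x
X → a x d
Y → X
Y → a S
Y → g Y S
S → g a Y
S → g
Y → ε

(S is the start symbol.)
{ [S → g a . Y], [X → . a x d], [Y → . X], [Y → . a S], [Y → . g Y S], [Y → .] }

To compute CLOSURE, for each item [A → α.Bβ] where B is a non-terminal, add [B → .γ] for all productions B → γ; repeat for the newly added items until nothing changes.

Start with: [S → g a . Y]
  [S → g a . Y] has the dot before Y: add [Y → . X], [Y → . a S], [Y → . g Y S], [Y → .]
  [Y → . X] has the dot before X: add [X → . a x d]
No further items can be added.

CLOSURE = { [S → g a . Y], [X → . a x d], [Y → . X], [Y → . a S], [Y → . g Y S], [Y → .] }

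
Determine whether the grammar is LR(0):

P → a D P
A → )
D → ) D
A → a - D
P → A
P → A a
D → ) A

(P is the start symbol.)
No. Shift-reduce conflict between [P → A .] and [P → A . a]

A grammar is LR(0) if no state in the canonical LR(0) collection has:
  - both a shift item (dot before a terminal) and a complete item (shift-reduce conflict), or
  - two or more complete items (reduce-reduce conflict; the accept item [P' → P .] counts as a complete item here).

Augment with P' → P and build the canonical LR(0) collection (I0 = CLOSURE({[P' → . P]}), then GOTO on every symbol after a dot until no new states appear). It has 15 states:
  I0: { [A → . )], [A → . a - D], [P → . A a], [P → . A], [P → . a D P], [P' → . P] }  — shift
  I1: { [A → ) .] }  — reduce
  I2: { [P → A . a], [P → A .] }  — shift, reduce
  I3: { [P' → P .] }  — accept
  I4: { [A → a . - D], [D → . ) A], [D → . ) D], [P → a . D P] }  — shift
  I5: { [A → . )], [A → . a - D], [D → ) . A], [D → ) . D], [D → . ) A], [D → . ) D] }  — shift
  I6: { [A → a - . D], [D → . ) A], [D → . ) D] }  — shift
  I7: { [A → . )], [A → . a - D], [P → . A a], [P → . A], [P → . a D P], [P → a D . P] }  — shift
  I8: { [P → a D P .] }  — reduce
  I9: { [A → a - D .] }  — reduce
  I10: { [A → ) .], [A → . )], [A → . a - D], [D → ) . A], [D → ) . D], [D → . ) A], [D → . ) D] }  — shift, reduce
  I11: { [D → ) A .] }  — reduce
  I12: { [D → ) D .] }  — reduce
  I13: { [A → a . - D] }  — shift
  I14: { [P → A a .] }  — reduce

Conflict in state I2:
  Shift-reduce conflict between [P → A .] and [P → A . a]
So the grammar is NOT LR(0).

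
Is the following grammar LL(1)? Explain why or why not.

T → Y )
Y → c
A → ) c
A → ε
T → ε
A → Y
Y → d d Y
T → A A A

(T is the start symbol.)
No. Predict set conflict for T: { 'c', 'd' }

Relevant sets:
  FIRST(Y) = { 'c', 'd' }
  FIRST(A) = { ')', 'c', 'd', ε }
  FOLLOW(T) = { $ }
  FOLLOW(A) = { $, ')', 'c', 'd' }

For T:
  PREDICT(T → Y ')') = { 'c', 'd' }
  PREDICT(T → ε) = { $ }
  PREDICT(T → A A A) = { $, ')', 'c', 'd' }
For Y:
  PREDICT(Y → c) = { 'c' }
  PREDICT(Y → d d Y) = { 'd' }
For A:
  PREDICT(A → ')' c) = { ')' }
  PREDICT(A → ε) = { $, ')', 'c', 'd' }
  PREDICT(A → Y) = { 'c', 'd' }

Conflict found: Predict set conflict for T: { 'c', 'd' }
The grammar is NOT LL(1).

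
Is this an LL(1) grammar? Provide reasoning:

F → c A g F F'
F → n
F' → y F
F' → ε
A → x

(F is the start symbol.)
A grammar is LL(1) if for each non-terminal N with multiple productions, the predict sets of those productions are pairwise disjoint, where PREDICT(N → α) = (FIRST(α) \ {ε}) ∪ (FOLLOW(N) if α ⇒* ε).

Relevant sets:
  FOLLOW(F') = { $, 'y' }

For F:
  PREDICT(F → c A g F F') = { 'c' }
  PREDICT(F → n) = { 'n' }
For F':
  PREDICT(F' → y F) = { 'y' }
  PREDICT(F' → ε) = { $, 'y' }
A has a single production, so nothing to check there.

Conflict found: Predict set conflict for F': { 'y' }
The grammar is NOT LL(1).

Answer: No. Predict set conflict for F': { 'y' }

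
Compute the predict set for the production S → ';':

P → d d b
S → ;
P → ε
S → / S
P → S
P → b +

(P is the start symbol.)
PREDICT(S → ';') = (FIRST(RHS) \ {ε}) ∪ (FOLLOW(S) if ε ∈ FIRST(RHS), i.e. RHS ⇒* ε)
FIRST(';') = { ';' }
ε ∉ FIRST(';'), so FOLLOW(S) is not added.
PREDICT(S → ';') = { ';' }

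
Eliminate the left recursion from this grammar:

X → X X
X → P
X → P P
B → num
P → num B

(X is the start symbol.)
X → P X'
X → P P X'
X' → X X'
X' → ε
B → num
P → num B

X is directly left-recursive. The standard transformation for
  A → A α₁ | ... | A α_m | β₁ | ... | β_n
is
  A  → β₁ A' | ... | β_n A'
  A' → α₁ A' | ... | α_m A' | ε

X → P becomes X → P X'
X → P P becomes X → P P X'
X → X X becomes X' → X X'
Add X' → ε

Productions for other non-terminals are unchanged:
  B → num
  P → num B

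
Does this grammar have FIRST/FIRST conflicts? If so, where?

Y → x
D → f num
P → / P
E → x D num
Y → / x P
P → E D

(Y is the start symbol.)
A FIRST/FIRST conflict occurs when two productions N → α and N → β for the same non-terminal have FIRST(α) ∩ FIRST(β) ≠ ∅ (with ε ∈ FIRST of a nullable right-hand side, so two nullable alternatives also conflict).

FIRST sets of the non-terminals at (or reachable through a nullable prefix from) the front of some alternative:
  FIRST(E) = { 'x' }

Productions for Y:
  Y → x: FIRST = { 'x' }
  Y → / x P: FIRST = { '/' }
Productions for P:
  P → / P: FIRST = { '/' }
  P → E D: FIRST = { 'x' }
D, E have only one production, so no FIRST/FIRST conflict is possible there.

All alternatives of each non-terminal have pairwise disjoint FIRST sets.

Answer: No FIRST/FIRST conflicts.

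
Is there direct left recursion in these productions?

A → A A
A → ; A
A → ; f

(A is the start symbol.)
Yes, A is left-recursive

A → A A: LEFT RECURSIVE (starts with A)
A → ; A: starts with ';'
A → ; f: starts with ';'

The grammar has direct left recursion on: A.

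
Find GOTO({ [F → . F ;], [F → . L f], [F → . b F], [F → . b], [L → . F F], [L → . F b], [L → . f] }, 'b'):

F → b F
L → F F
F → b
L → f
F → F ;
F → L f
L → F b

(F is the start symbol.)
{ [F → . F ;], [F → . L f], [F → . b F], [F → . b], [F → b . F], [F → b .], [L → . F F], [L → . F b], [L → . f] }

GOTO(I, 'b') = CLOSURE({ [A → αX.β] : [A → α.Xβ] ∈ I, X = 'b' })

Items with dot before 'b', with the dot advanced:
  [F → . b] → [F → b .]
  [F → . b F] → [F → b . F]
Closure of the advanced items:
  [F → b . F] has the dot before F: add [F → . b F], [F → . b], [F → . F ;], [F → . L f]
  [F → . L f] has the dot before L: add [L → . F F], [L → . f], [L → . F b]

GOTO = { [F → . F ;], [F → . L f], [F → . b F], [F → . b], [F → b . F], [F → b .], [L → . F F], [L → . F b], [L → . f] }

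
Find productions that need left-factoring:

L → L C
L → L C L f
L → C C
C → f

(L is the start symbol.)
Left-factoring is needed when two productions for the same non-terminal
share a common prefix on the right-hand side.

Productions for L:
  L → L C
  L → L C L f
  L → C C

Found common prefix 'L C' in productions for L

Answer: Yes, L has productions with common prefix 'L C'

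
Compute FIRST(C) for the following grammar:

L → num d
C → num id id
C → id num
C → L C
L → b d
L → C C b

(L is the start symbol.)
To compute FIRST(C), examine every production with C on the left-hand side, reading each right-hand side left to right until a non-nullable symbol is reached.

FIRST sets of the other non-terminals involved (by the same procedure, iterated to a fixed point):
  FIRST(L) = { 'b', 'id', 'num' }

From C → num id id:
  - num is a terminal: add 'num' and stop
From C → id num:
  - id is a terminal: add 'id' and stop
From C → L C:
  - L is a non-terminal: add FIRST(L) \ {ε} = { 'b', 'id', 'num' }
    L is not nullable, so stop

Collecting: FIRST(C) = { 'b', 'id', 'num' }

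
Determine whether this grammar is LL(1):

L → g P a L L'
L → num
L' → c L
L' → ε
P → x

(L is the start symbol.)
A grammar is LL(1) if for each non-terminal N with multiple productions, the predict sets of those productions are pairwise disjoint, where PREDICT(N → α) = (FIRST(α) \ {ε}) ∪ (FOLLOW(N) if α ⇒* ε).

Relevant sets:
  FOLLOW(L') = { $, 'c' }

For L:
  PREDICT(L → g P a L L') = { 'g' }
  PREDICT(L → num) = { 'num' }
For L':
  PREDICT(L' → c L) = { 'c' }
  PREDICT(L' → ε) = { $, 'c' }
P has a single production, so nothing to check there.

Conflict found: Predict set conflict for L': { 'c' }
The grammar is NOT LL(1).

Answer: No. Predict set conflict for L': { 'c' }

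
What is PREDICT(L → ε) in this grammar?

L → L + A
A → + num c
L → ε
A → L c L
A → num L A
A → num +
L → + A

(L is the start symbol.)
{ $, '+', 'c', 'num' }

PREDICT(L → ε) = (FIRST(RHS) \ {ε}) ∪ (FOLLOW(L) if ε ∈ FIRST(RHS), i.e. RHS ⇒* ε)
The right-hand side is ε (FIRST(ε) = { ε }), so the predict set is FOLLOW(L) = { $, '+', 'c', 'num' }
PREDICT(L → ε) = { $, '+', 'c', 'num' }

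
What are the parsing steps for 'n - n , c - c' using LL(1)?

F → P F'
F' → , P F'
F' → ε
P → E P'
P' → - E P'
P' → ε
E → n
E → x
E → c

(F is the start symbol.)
LL(1) parsing maintains a stack (initially the start symbol over $) and the input. At each step: if the stack top is a terminal, match it against the current input token; if it is a non-terminal N, replace it with the RHS of M[N, lookahead] (the unique production whose predict set contains the lookahead).

Stack is shown with the top on the left.

Stack        Input            Action
------------------------------------
F $          n - n , c - c $  output F → P F'
P F' $       n - n , c - c $  output P → E P'
E P' F' $    n - n , c - c $  output E → n
n P' F' $    n - n , c - c $  match 'n'
P' F' $      - n , c - c $    output P' → - E P'
- E P' F' $  - n , c - c $    match '-'
E P' F' $    n , c - c $      output E → n
n P' F' $    n , c - c $      match 'n'
P' F' $      , c - c $        output P' → ε
F' $         , c - c $        output F' → , P F'
, P F' $     , c - c $        match ','
P F' $       c - c $          output P → E P'
E P' F' $    c - c $          output E → c
c P' F' $    c - c $          match 'c'
P' F' $      - c $            output P' → - E P'
- E P' F' $  - c $            match '-'
E P' F' $    c $              output E → c
c P' F' $    c $              match 'c'
P' F' $      $                output P' → ε
F' $         $                output F' → ε
$            $                accept

The string is accepted.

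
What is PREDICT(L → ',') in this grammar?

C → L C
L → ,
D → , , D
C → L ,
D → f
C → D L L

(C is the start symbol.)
PREDICT(L → ',') = (FIRST(RHS) \ {ε}) ∪ (FOLLOW(L) if ε ∈ FIRST(RHS), i.e. RHS ⇒* ε)
FIRST(',') = { ',' }
ε ∉ FIRST(','), so FOLLOW(L) is not added.
PREDICT(L → ',') = { ',' }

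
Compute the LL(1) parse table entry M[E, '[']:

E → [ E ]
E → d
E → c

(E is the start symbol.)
E → [ E ]

To find M[E, '['], we find productions for E where '[' is in the predict set (PREDICT(N → α) = (FIRST(α) \ {ε}) ∪ (FOLLOW(N) if α ⇒* ε)).

E → [ E ]: PREDICT = { '[' }
  '[' is in predict set, so this production goes in M[E, '[']
E → d: PREDICT = { 'd' }
E → c: PREDICT = { 'c' }

M[E, '['] = E → [ E ]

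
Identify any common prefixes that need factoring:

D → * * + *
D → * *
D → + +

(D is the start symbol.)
Yes, D has productions with common prefix '* *'

Left-factoring is needed when two productions for the same non-terminal
share a common prefix on the right-hand side.

Productions for D:
  D → * * + *
  D → * *
  D → + +

Found common prefix '* *' in productions for D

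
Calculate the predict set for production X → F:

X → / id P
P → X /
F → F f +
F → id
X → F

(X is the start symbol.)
PREDICT(X → F) = (FIRST(RHS) \ {ε}) ∪ (FOLLOW(X) if ε ∈ FIRST(RHS), i.e. RHS ⇒* ε)
FIRST(F) = { 'id' }
FIRST(F) = { 'id' }
ε ∉ FIRST(F), so FOLLOW(X) is not added.
PREDICT(X → F) = { 'id' }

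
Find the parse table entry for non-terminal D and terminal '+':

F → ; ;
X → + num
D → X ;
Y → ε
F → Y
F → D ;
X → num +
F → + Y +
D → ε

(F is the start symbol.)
D → X ;

To find M[D, '+'], we find productions for D where '+' is in the predict set (PREDICT(N → α) = (FIRST(α) \ {ε}) ∪ (FOLLOW(N) if α ⇒* ε)).

Relevant sets:
  FIRST(X) = { '+', 'num' }
  FOLLOW(D) = { ';' }

D → X ;: PREDICT = { '+', 'num' }
  '+' is in predict set, so this production goes in M[D, '+']
D → ε: PREDICT = { ';' }

M[D, '+'] = D → X ;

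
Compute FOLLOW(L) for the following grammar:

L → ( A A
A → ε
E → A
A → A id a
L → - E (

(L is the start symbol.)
To compute FOLLOW(L), find every occurrence of L on a right-hand side N → α L β: add FIRST(β) \ {ε}, and if β is empty or nullable also add FOLLOW(N). Iterate to a fixed point.

L is the start symbol, so $ ∈ FOLLOW(L).
L does not occur on any right-hand side.

Taking the union: FOLLOW(L) = { $ }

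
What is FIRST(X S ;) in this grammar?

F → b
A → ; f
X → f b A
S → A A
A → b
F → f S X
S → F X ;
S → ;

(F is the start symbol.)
{ 'f' }

FIRST sets of the non-terminals involved (from the grammar, by fixed-point iteration):
  FIRST(X) = { 'f' }

To compute FIRST(X S ;), process the symbols left to right:
Symbol X is a non-terminal. Add FIRST(X) \ {ε} = { 'f' }
X is not nullable (ε ∉ FIRST(X)), so stop here.
FIRST(X S ;) = { 'f' }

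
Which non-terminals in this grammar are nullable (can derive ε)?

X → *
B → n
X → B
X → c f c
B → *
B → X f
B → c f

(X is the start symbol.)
There are no ε-productions, so no non-terminal can derive ε.
No non-terminals are nullable.

Answer: None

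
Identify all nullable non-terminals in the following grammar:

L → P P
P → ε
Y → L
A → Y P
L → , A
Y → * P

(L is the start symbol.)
{ 'A', 'L', 'P', 'Y' }

A non-terminal is nullable if it can derive ε (the empty string): either it has an ε-production, or it has a production whose right-hand side consists entirely of nullable non-terminals.

ε-productions: P → ε
So P is immediately nullable.
L → P P: every symbol on the right is nullable, so L is nullable too.
Y → L: every symbol on the right is nullable, so Y is nullable too.
A → Y P: every symbol on the right is nullable, so A is nullable too.
Every non-terminal is now nullable.
Nullable = { 'A', 'L', 'P', 'Y' }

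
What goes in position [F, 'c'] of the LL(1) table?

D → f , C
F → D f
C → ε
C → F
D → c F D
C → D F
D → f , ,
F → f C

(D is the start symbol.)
F → D f

To find M[F, 'c'], we find productions for F where 'c' is in the predict set (PREDICT(N → α) = (FIRST(α) \ {ε}) ∪ (FOLLOW(N) if α ⇒* ε)).

Relevant sets:
  FIRST(D) = { 'c', 'f' }

F → D f: PREDICT = { 'c', 'f' }
  'c' is in predict set, so this production goes in M[F, 'c']
F → f C: PREDICT = { 'f' }

M[F, 'c'] = F → D f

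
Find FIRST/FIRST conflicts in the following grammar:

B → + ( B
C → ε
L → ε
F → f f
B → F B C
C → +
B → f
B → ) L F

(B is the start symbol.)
Yes. B → F B C / B → f on { 'f' }

FIRST sets of the non-terminals at (or reachable through a nullable prefix from) the front of some alternative:
  FIRST(F) = { 'f' }

Productions for B:
  B → + ( B: FIRST = { '+' }
  B → F B C: FIRST = { 'f' }
  B → f: FIRST = { 'f' }
  B → ) L F: FIRST = { ')' }
Productions for C:
  C → ε: FIRST = { ε }
  C → +: FIRST = { '+' }
L, F have only one production, so no FIRST/FIRST conflict is possible there.

Conflict for B: B → F B C and B → f
  Overlap: { 'f' }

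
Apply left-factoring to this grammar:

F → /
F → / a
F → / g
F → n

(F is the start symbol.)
Left-factoring transforms A → αβ₁ | αβ₂ into A → αA' and A' → β₁ | β₂
(α is the longest common prefix among the alternatives). Repeat until
no nonterminal has two alternatives with a common prefix.

Round 1: F has alternatives sharing prefix '/'. Introduce F': F → / F'
  Add: F' → ε
  Add: F' → a
  Add: F' → g

No remaining common prefixes — done.

Resulting grammar:
F → / F'
F' → ε
F' → a
F' → g
F → n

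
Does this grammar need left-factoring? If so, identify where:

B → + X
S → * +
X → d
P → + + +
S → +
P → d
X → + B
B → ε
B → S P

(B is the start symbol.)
No, left-factoring is not needed

Left-factoring is needed when two productions for the same non-terminal
share a common prefix on the right-hand side.

Productions for B:
  B → + X
  B → ε
  B → S P
Productions for S:
  S → * +
  S → +
Productions for X:
  X → d
  X → + B
Productions for P:
  P → + + +
  P → d

No common prefixes found.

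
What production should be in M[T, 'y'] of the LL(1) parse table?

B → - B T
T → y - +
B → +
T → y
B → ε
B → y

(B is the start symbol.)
T → y - +, T → y

To find M[T, 'y'], we find productions for T where 'y' is in the predict set (PREDICT(N → α) = (FIRST(α) \ {ε}) ∪ (FOLLOW(N) if α ⇒* ε)).

T → y - +: PREDICT = { 'y' }
  'y' is in predict set, so this production goes in M[T, 'y']
T → y: PREDICT = { 'y' }
  'y' is in predict set, so this production goes in M[T, 'y']

M[T, 'y'] = T → y - +, T → y  (a multiply-defined cell — the grammar is not LL(1))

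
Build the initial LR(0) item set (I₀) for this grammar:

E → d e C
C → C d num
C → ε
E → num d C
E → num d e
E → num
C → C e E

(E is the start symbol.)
{ [E → . d e C], [E → . num d C], [E → . num d e], [E → . num], [E' → . E] }

First, augment the grammar with E' → E
I₀ = CLOSURE({ [E' → . E] }):
  [E' → . E] has the dot before E: add [E → . d e C], [E → . num d C], [E → . num d e], [E → . num]
No further items can be added.

I₀ = { [E → . d e C], [E → . num d C], [E → . num d e], [E → . num], [E' → . E] }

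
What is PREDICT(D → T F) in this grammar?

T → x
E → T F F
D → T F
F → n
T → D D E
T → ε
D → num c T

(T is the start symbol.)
{ 'n', 'num', 'x' }

PREDICT(D → T F) = (FIRST(RHS) \ {ε}) ∪ (FOLLOW(D) if ε ∈ FIRST(RHS), i.e. RHS ⇒* ε)
FIRST(T) = { 'n', 'num', 'x', ε }
FIRST(F) = { 'n' }
FIRST(T F) = { 'n', 'num', 'x' }
ε ∉ FIRST(T F), so FOLLOW(D) is not added.
PREDICT(D → T F) = { 'n', 'num', 'x' }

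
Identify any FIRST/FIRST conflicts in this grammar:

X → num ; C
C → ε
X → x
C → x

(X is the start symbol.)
No FIRST/FIRST conflicts.

A FIRST/FIRST conflict occurs when two productions N → α and N → β for the same non-terminal have FIRST(α) ∩ FIRST(β) ≠ ∅ (with ε ∈ FIRST of a nullable right-hand side, so two nullable alternatives also conflict).

Productions for X:
  X → num ; C: FIRST = { 'num' }
  X → x: FIRST = { 'x' }
Productions for C:
  C → ε: FIRST = { ε }
  C → x: FIRST = { 'x' }

All alternatives of each non-terminal have pairwise disjoint FIRST sets.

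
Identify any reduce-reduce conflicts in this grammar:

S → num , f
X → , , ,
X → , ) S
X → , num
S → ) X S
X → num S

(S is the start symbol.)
Augment with S' → S and build the canonical LR(0) collection (I0 = CLOSURE({[S' → . S]}), then GOTO on every symbol after a dot until no new states appear). It has 16 states:
  I0: { [S → . ) X S], [S → . num , f], [S' → . S] }  — shift
  I1: { [S → ) . X S], [X → . , ) S], [X → . , , ,], [X → . , num], [X → . num S] }  — shift
  I2: { [S' → S .] }  — accept
  I3: { [S → num . , f] }  — shift
  I4: { [S → num , . f] }  — shift
  I5: { [S → num , f .] }  — reduce
  I6: { [X → , . ) S], [X → , . , ,], [X → , . num] }  — shift
  I7: { [S → ) X . S], [S → . ) X S], [S → . num , f] }  — shift
  I8: { [S → . ) X S], [S → . num , f], [X → num . S] }  — shift
  I9: { [X → num S .] }  — reduce
  I10: { [S → ) X S .] }  — reduce
  I11: { [S → . ) X S], [S → . num , f], [X → , ) . S] }  — shift
  I12: { [X → , , . ,] }  — shift
  I13: { [X → , num .] }  — reduce
  I14: { [X → , , , .] }  — reduce
  I15: { [X → , ) S .] }  — reduce

No state contains more than one complete item.

Answer: No reduce-reduce conflicts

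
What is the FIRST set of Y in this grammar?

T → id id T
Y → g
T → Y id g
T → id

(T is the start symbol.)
To compute FIRST(Y), examine every production with Y on the left-hand side, reading each right-hand side left to right until a non-nullable symbol is reached.

From Y → g:
  - g is a terminal: add 'g' and stop

Collecting: FIRST(Y) = { 'g' }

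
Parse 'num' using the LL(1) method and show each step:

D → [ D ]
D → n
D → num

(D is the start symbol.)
LL(1) parsing maintains a stack (initially the start symbol over $) and the input. At each step: if the stack top is a terminal, match it against the current input token; if it is a non-terminal N, replace it with the RHS of M[N, lookahead] (the unique production whose predict set contains the lookahead).

Stack is shown with the top on the left.

Stack  Input  Action
--------------------
D $    num $  output D → num
num $  num $  match 'num'
$      $      accept

The string is accepted.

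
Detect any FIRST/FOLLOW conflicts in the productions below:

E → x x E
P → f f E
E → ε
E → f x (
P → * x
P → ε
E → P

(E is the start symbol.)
Nullable non-terminals: E, P.
FIRST sets used below: FIRST(P) = { '*', 'f', ε }

E: nullable alternative(s) E → ε, E → P; FOLLOW(E) = { $ }
  E → x x E: FIRST \ {ε} = { 'x' } — disjoint from FOLLOW(E)
  E → ε: FIRST \ {ε} = { } — disjoint from FOLLOW(E)
  E → f x (: FIRST \ {ε} = { 'f' } — disjoint from FOLLOW(E)
  E → P: FIRST \ {ε} = { '*', 'f' } — disjoint from FOLLOW(E)

P: nullable alternative(s) P → ε; FOLLOW(P) = { $ }
  P → f f E: FIRST \ {ε} = { 'f' } — disjoint from FOLLOW(P)
  P → * x: FIRST \ {ε} = { '*' } — disjoint from FOLLOW(P)
  P → ε: FIRST \ {ε} = { } — this is the only nullable alternative, skip

No FIRST/FOLLOW conflicts found.

Answer: No FIRST/FOLLOW conflicts.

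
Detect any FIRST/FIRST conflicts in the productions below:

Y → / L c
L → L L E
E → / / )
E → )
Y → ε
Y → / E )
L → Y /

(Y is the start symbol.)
Yes. Y → '/' L c / Y → '/' E ')' on { '/' }; L → L L E / L → Y '/' on { '/' }

A FIRST/FIRST conflict occurs when two productions N → α and N → β for the same non-terminal have FIRST(α) ∩ FIRST(β) ≠ ∅ (with ε ∈ FIRST of a nullable right-hand side, so two nullable alternatives also conflict).

FIRST sets of the non-terminals at (or reachable through a nullable prefix from) the front of some alternative:
  FIRST(L) = { '/' }
  FIRST(Y) = { '/', ε }

Productions for Y:
  Y → / L c: FIRST = { '/' }
  Y → ε: FIRST = { ε }
  Y → / E ): FIRST = { '/' }
Productions for L:
  L → L L E: FIRST = { '/' }
  L → Y /: FIRST = { '/' }
Productions for E:
  E → / / ): FIRST = { '/' }
  E → ): FIRST = { ')' }

Conflict for Y: Y → / L c and Y → / E )
  Overlap: { '/' }
Conflict for L: L → L L E and L → Y /
  Overlap: { '/' }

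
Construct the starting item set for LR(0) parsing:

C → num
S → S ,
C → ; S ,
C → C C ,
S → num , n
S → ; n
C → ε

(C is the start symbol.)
{ [C → . ; S ,], [C → . C C ,], [C → . num], [C → .], [C' → . C] }

First, augment the grammar with C' → C
I₀ = CLOSURE({ [C' → . C] }):
  [C' → . C] has the dot before C: add [C → . num], [C → . ; S ,], [C → . C C ,], [C → .]
No further items can be added.

I₀ = { [C → . ; S ,], [C → . C C ,], [C → . num], [C → .], [C' → . C] }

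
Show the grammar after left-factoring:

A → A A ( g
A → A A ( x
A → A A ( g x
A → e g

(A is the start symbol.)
Left-factoring transforms A → αβ₁ | αβ₂ into A → αA' and A' → β₁ | β₂
(α is the longest common prefix among the alternatives). Repeat until
no nonterminal has two alternatives with a common prefix.

Round 1: A has alternatives sharing prefix 'A A ('. Introduce A': A → A A ( A'
  Add: A' → g
  Add: A' → x
  Add: A' → g x

Round 2: A' has alternatives sharing prefix 'g'. Introduce A'': A' → g A''
  Add: A'' → ε
  Add: A'' → x

No remaining common prefixes — done.

Resulting grammar:
A → A A ( A'
A' → g A''
A'' → ε
A'' → x
A' → x
A → e g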